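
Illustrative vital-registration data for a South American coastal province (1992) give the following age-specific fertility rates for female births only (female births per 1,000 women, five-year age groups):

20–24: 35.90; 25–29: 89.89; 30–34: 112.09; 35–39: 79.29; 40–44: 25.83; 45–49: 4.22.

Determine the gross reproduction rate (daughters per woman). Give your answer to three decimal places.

Sum of female ASFRs = 35.90 + 89.89 + 112.09 + 79.29 + 25.83 + 4.22 = 347.22
GRR = 5 × 347.22 / 1000 = 1.7361

1.736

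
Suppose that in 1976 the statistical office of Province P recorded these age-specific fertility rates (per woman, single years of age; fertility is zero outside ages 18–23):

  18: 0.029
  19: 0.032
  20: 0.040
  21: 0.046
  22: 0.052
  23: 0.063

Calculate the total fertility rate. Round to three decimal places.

Sum of ASFRs = 0.029 + 0.032 + 0.040 + 0.046 + 0.052 + 0.063 = 0.262
TFR = 0.262

0.262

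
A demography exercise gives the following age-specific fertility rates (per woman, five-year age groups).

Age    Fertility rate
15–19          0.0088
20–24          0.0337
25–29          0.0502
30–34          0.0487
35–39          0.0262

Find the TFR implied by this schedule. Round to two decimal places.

0.84

Sum of ASFRs = 0.0088 + 0.0337 + 0.0502 + 0.0487 + 0.0262 = 0.1676
TFR = 5 × 0.1676 = 0.838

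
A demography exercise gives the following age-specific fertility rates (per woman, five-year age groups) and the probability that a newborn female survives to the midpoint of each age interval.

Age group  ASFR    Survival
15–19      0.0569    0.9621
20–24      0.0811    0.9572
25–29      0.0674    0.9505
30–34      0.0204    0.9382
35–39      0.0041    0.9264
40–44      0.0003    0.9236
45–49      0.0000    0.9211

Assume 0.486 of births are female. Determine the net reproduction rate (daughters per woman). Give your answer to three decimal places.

0.534

Proportion female at birth = 0.486.
Weighting each age-specific rate by interval width and survival:
  15–19: 5 × 0.0569 × 0.9621 = 0.27372
  20–24: 5 × 0.0811 × 0.9572 = 0.38814
  25–29: 5 × 0.0674 × 0.9505 = 0.32032
  30–34: 5 × 0.0204 × 0.9382 = 0.09570
  35–39: 5 × 0.0041 × 0.9264 = 0.01899
  40–44: 5 × 0.0003 × 0.9236 = 0.00139
  45–49: 5 × 0.0000 × 0.9211 = 0.00000
Sum = 1.09826
NRR = 0.486 × 1.09826 = 0.53375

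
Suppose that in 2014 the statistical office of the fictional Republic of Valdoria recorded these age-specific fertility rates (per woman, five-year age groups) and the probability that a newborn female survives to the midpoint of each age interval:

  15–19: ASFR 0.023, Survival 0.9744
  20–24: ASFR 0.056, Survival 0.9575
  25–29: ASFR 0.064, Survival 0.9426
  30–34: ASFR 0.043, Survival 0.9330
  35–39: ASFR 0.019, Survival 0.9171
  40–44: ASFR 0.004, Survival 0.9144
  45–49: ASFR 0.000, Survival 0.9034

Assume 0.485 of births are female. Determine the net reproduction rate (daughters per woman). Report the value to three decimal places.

Proportion female at birth = 0.485.
Each age group contributes 5 × ASFR × survival:
  15–19: 5 × 0.023 × 0.9744 = 0.11206
  20–24: 5 × 0.056 × 0.9575 = 0.26810
  25–29: 5 × 0.064 × 0.9426 = 0.30163
  30–34: 5 × 0.043 × 0.9330 = 0.20060
  35–39: 5 × 0.019 × 0.9171 = 0.08712
  40–44: 5 × 0.004 × 0.9144 = 0.01829
  45–49: 5 × 0.000 × 0.9034 = 0.00000
Sum = 0.98780
NRR = 0.485 × 0.98780 = 0.47908
An NRR under 1 implies long-run decline under these rates.

0.479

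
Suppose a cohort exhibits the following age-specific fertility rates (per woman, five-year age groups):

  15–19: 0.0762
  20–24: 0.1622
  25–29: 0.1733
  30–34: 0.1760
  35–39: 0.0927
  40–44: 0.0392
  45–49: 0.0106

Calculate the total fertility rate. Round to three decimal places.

Sum of ASFRs = 0.0762 + 0.1622 + 0.1733 + 0.1760 + 0.0927 + 0.0392 + 0.0106 = 0.7302
TFR = 5 × 0.7302 = 3.651

3.651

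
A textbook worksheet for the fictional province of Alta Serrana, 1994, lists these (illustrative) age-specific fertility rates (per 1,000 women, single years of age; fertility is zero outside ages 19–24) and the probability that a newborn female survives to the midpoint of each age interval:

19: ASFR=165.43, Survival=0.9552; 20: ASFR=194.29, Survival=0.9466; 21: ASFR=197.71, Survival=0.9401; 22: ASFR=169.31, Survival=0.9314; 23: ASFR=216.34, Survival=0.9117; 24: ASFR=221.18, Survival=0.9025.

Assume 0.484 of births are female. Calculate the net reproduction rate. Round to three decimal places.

Proportion female at birth = 0.484.
Per-age-group product (1 × ASFR × survival probability):
  19: 1 × 165.43/1000 × 0.9552 = 0.15802
  20: 1 × 194.29/1000 × 0.9466 = 0.18391
  21: 1 × 197.71/1000 × 0.9401 = 0.18587
  22: 1 × 169.31/1000 × 0.9314 = 0.15770
  23: 1 × 216.34/1000 × 0.9117 = 0.19724
  24: 1 × 221.18/1000 × 0.9025 = 0.19961
Sum = 1.08235
NRR = 0.484 × 1.08235 = 0.52386
NRR < 1, so the cohort does not fully replace itself.

0.524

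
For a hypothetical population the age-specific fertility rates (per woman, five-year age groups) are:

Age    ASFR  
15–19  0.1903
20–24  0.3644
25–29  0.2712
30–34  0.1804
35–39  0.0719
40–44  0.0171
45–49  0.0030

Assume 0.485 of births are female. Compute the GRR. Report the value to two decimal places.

Proportion female at birth = 0.485.
Sum of ASFRs = 0.1903 + 0.3644 + 0.2712 + 0.1804 + 0.0719 + 0.0171 + 0.0030 = 1.0983
TFR = 5 × 1.0983 = 5.4915
GRR = 0.485 × 5.4915 = 2.66338

2.66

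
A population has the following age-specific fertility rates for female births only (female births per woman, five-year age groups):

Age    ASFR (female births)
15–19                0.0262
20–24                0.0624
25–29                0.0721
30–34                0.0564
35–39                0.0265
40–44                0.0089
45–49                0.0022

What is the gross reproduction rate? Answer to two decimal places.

1.27

Sum of female ASFRs = 0.0262 + 0.0624 + 0.0721 + 0.0564 + 0.0265 + 0.0089 + 0.0022 = 0.2547
GRR = 5 × 0.2547 = 1.2735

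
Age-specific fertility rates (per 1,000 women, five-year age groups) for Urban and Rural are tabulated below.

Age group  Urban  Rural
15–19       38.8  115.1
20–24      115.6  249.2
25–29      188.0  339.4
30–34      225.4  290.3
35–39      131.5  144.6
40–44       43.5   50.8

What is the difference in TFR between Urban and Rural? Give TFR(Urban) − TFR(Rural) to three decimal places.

-2.233

Urban:
  Sum of ASFRs = 38.8 + 115.6 + 188.0 + 225.4 + 131.5 + 43.5 = 742.8
  TFR = 5 × 742.8 / 1000 = 3.714
Rural:
  Sum of ASFRs = 115.1 + 249.2 + 339.4 + 290.3 + 144.6 + 50.8 = 1189.4
  TFR = 5 × 1189.4 / 1000 = 5.947
Difference = 3.714 − 5.947 = -2.233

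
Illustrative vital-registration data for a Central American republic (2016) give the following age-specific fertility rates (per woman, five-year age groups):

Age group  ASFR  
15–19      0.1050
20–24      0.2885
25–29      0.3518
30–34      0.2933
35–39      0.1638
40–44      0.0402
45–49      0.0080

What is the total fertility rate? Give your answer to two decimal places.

Sum of ASFRs = 0.1050 + 0.2885 + 0.3518 + 0.2933 + 0.1638 + 0.0402 + 0.0080 = 1.2506
TFR = 5 × 1.2506 = 6.253

6.25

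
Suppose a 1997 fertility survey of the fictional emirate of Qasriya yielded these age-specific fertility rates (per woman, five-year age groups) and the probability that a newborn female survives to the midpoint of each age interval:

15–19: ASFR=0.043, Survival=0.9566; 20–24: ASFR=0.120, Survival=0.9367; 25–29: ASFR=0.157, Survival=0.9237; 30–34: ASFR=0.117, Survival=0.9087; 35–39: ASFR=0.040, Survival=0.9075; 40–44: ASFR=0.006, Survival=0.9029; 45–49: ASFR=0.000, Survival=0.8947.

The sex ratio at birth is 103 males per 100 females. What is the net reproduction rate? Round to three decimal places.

1.100

Proportion female at birth = 100 / (100 + 103) = 0.49261.
Per-age-group product (5 × ASFR × survival probability):
  15–19: 5 × 0.043 × 0.9566 = 0.20567
  20–24: 5 × 0.120 × 0.9367 = 0.56202
  25–29: 5 × 0.157 × 0.9237 = 0.72510
  30–34: 5 × 0.117 × 0.9087 = 0.53159
  35–39: 5 × 0.040 × 0.9075 = 0.18150
  40–44: 5 × 0.006 × 0.9029 = 0.02709
  45–49: 5 × 0.000 × 0.8947 = 0.00000
Sum = 2.23297
NRR = 0.49261 × 2.23297 = 1.09998
An NRR exceeding 1 indicates intrinsic growth under these rates.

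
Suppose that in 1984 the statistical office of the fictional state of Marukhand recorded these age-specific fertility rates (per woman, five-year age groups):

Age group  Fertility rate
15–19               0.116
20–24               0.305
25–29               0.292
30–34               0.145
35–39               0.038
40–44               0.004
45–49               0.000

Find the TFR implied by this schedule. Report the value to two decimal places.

4.50

Sum of ASFRs = 0.116 + 0.305 + 0.292 + 0.145 + 0.038 + 0.004 + 0.000 = 0.900
TFR = 5 × 0.900 = 4.5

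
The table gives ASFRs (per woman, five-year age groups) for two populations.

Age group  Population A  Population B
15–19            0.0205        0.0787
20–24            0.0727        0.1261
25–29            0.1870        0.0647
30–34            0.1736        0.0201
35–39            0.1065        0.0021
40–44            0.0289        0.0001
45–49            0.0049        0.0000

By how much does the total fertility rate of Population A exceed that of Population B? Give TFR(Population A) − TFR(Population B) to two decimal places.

Population A:
  Sum of ASFRs = 0.0205 + 0.0727 + 0.1870 + 0.1736 + 0.1065 + 0.0289 + 0.0049 = 0.5941
  TFR = 5 × 0.5941 = 2.9705
Population B:
  Sum of ASFRs = 0.0787 + 0.1261 + 0.0647 + 0.0201 + 0.0021 + 0.0001 + 0.0000 = 0.2918
  TFR = 5 × 0.2918 = 1.459
Difference = 2.9705 − 1.459 = 1.5115

1.51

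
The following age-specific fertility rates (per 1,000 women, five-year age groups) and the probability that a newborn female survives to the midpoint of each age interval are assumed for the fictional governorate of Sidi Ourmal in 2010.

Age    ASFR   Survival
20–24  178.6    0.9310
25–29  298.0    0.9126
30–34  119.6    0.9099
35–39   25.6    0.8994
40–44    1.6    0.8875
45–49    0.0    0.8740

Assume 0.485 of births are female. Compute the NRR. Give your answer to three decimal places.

Proportion female at birth = 0.485.
Weighting each age-specific rate by interval width and survival:
  20–24: 5 × 178.6/1000 × 0.9310 = 0.83138
  25–29: 5 × 298.0/1000 × 0.9126 = 1.35977
  30–34: 5 × 119.6/1000 × 0.9099 = 0.54412
  35–39: 5 × 25.6/1000 × 0.8994 = 0.11512
  40–44: 5 × 1.6/1000 × 0.8875 = 0.00710
  45–49: 5 × 0.0/1000 × 0.8740 = 0.00000
Sum = 2.85749
NRR = 0.485 × 2.85749 = 1.38588
With NRR above 1 the population is above replacement fertility.

1.386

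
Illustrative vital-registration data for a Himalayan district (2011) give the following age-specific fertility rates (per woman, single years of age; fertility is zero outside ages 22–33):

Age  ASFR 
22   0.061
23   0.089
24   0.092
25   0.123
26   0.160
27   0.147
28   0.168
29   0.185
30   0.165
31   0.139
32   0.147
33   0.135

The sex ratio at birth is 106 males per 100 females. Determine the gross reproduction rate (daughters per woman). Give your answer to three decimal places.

Proportion female at birth = 100 / (100 + 106) = 0.48544.
Sum of ASFRs = 0.061 + 0.089 + 0.092 + 0.123 + 0.160 + 0.147 + 0.168 + 0.185 + 0.165 + 0.139 + 0.147 + 0.135 = 1.611
TFR = 1.611
GRR = 0.48544 × 1.611 = 0.78204

0.782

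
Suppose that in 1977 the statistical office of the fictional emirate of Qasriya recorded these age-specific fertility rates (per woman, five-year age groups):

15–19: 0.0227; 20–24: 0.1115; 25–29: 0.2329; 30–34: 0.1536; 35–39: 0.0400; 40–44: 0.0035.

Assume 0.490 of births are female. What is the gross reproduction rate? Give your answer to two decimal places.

1.38

Proportion female at birth = 0.490.
Sum of ASFRs = 0.0227 + 0.1115 + 0.2329 + 0.1536 + 0.0400 + 0.0035 = 0.5642
TFR = 5 × 0.5642 = 2.821
GRR = 0.490 × 2.821 = 1.38229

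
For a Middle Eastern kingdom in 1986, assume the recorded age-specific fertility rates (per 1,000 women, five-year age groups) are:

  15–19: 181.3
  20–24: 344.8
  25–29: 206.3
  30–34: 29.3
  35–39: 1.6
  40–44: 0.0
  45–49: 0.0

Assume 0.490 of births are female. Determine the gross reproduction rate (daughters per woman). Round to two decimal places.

1.87

Proportion female at birth = 0.490.
Sum of ASFRs = 181.3 + 344.8 + 206.3 + 29.3 + 1.6 + 0.0 + 0.0 = 763.3
TFR = 5 × 763.3 / 1000 = 3.8165
GRR = 0.490 × 3.8165 = 1.87009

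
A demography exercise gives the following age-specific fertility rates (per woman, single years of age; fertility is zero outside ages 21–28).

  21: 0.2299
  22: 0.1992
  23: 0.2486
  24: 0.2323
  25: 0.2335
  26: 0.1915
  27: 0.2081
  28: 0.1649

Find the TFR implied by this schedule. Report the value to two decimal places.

1.71

Sum of ASFRs = 0.2299 + 0.1992 + 0.2486 + 0.2323 + 0.2335 + 0.1915 + 0.2081 + 0.1649 = 1.7080
TFR = 1.708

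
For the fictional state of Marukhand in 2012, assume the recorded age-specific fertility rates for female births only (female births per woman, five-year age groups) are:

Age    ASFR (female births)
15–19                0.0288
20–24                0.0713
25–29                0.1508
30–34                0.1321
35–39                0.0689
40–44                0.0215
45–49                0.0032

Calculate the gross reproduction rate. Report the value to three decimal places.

Sum of female ASFRs = 0.0288 + 0.0713 + 0.1508 + 0.1321 + 0.0689 + 0.0215 + 0.0032 = 0.4766
GRR = 5 × 0.4766 = 2.383

2.383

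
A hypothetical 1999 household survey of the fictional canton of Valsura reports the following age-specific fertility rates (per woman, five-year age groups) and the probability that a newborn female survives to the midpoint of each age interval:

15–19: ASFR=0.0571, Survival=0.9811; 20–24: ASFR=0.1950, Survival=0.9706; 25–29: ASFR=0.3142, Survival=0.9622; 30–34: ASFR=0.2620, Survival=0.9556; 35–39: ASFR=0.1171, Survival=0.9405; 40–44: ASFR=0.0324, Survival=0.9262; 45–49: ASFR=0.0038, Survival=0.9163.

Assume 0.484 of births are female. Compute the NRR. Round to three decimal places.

Proportion female at birth = 0.484.
Weighting each age-specific rate by interval width and survival:
  15–19: 5 × 0.0571 × 0.9811 = 0.28010
  20–24: 5 × 0.1950 × 0.9706 = 0.94634
  25–29: 5 × 0.3142 × 0.9622 = 1.51162
  30–34: 5 × 0.2620 × 0.9556 = 1.25184
  35–39: 5 × 0.1171 × 0.9405 = 0.55066
  40–44: 5 × 0.0324 × 0.9262 = 0.15004
  45–49: 5 × 0.0038 × 0.9163 = 0.01741
Sum = 4.70801
NRR = 0.484 × 4.70801 = 2.27868

2.279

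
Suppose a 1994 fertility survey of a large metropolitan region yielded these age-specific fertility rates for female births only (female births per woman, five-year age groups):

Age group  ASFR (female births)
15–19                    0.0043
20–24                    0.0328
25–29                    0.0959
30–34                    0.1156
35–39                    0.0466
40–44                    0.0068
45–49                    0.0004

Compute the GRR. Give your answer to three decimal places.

1.512

Sum of female ASFRs = 0.0043 + 0.0328 + 0.0959 + 0.1156 + 0.0466 + 0.0068 + 0.0004 = 0.3024
GRR = 5 × 0.3024 = 1.512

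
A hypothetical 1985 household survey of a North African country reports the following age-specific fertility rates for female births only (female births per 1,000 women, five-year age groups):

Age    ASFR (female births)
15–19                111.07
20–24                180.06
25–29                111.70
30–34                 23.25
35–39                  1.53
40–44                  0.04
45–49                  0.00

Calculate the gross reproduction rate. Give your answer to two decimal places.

Sum of female ASFRs = 111.07 + 180.06 + 111.70 + 23.25 + 1.53 + 0.04 + 0.00 = 427.65
GRR = 5 × 427.65 / 1000 = 2.13825

2.14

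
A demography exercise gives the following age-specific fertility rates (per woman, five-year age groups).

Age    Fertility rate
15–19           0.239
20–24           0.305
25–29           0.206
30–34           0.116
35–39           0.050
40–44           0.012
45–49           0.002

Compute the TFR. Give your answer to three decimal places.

4.650

Sum of ASFRs = 0.239 + 0.305 + 0.206 + 0.116 + 0.050 + 0.012 + 0.002 = 0.930
TFR = 5 × 0.930 = 4.65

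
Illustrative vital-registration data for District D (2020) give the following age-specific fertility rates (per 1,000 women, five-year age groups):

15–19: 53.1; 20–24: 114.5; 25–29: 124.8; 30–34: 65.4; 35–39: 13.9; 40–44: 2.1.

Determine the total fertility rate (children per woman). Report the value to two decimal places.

Sum of ASFRs = 53.1 + 114.5 + 124.8 + 65.4 + 13.9 + 2.1 = 373.8
TFR = 5 × 373.8 / 1000 = 1.869

1.87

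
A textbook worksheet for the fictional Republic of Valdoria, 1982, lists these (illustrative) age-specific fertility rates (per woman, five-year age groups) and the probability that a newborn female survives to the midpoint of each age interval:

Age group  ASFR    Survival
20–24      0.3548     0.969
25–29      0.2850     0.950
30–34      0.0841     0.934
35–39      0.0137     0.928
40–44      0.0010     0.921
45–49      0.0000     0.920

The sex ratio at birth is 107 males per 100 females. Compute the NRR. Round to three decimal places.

Proportion female at birth = 100 / (100 + 107) = 0.48309.
Each age group contributes 5 × ASFR × survival:
  20–24: 5 × 0.3548 × 0.969 = 1.71901
  25–29: 5 × 0.2850 × 0.950 = 1.35375
  30–34: 5 × 0.0841 × 0.934 = 0.39275
  35–39: 5 × 0.0137 × 0.928 = 0.06357
  40–44: 5 × 0.0010 × 0.921 = 0.00461
  45–49: 5 × 0.0000 × 0.920 = 0.00000
Sum = 3.53369
NRR = 0.48309 × 3.53369 = 1.70709
With NRR above 1 the population is above replacement fertility.

1.707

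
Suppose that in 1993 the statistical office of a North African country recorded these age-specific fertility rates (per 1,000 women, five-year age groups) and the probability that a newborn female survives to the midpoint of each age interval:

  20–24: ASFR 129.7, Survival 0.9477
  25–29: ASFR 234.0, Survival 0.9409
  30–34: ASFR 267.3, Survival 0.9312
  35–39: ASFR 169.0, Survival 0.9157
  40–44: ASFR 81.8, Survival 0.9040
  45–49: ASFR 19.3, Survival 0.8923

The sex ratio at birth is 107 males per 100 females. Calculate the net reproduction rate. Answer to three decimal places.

2.024

Proportion female at birth = 100 / (100 + 107) = 0.48309.
Survival-weighted fertility by age (5·fₓ·Sₓ):
  20–24: 5 × 129.7/1000 × 0.9477 = 0.61458
  25–29: 5 × 234.0/1000 × 0.9409 = 1.10085
  30–34: 5 × 267.3/1000 × 0.9312 = 1.24455
  35–39: 5 × 169.0/1000 × 0.9157 = 0.77377
  40–44: 5 × 81.8/1000 × 0.9040 = 0.36974
  45–49: 5 × 19.3/1000 × 0.8923 = 0.08611
Sum = 4.18960
NRR = 0.48309 × 4.18960 = 2.02395
With NRR above 1 the population is above replacement fertility.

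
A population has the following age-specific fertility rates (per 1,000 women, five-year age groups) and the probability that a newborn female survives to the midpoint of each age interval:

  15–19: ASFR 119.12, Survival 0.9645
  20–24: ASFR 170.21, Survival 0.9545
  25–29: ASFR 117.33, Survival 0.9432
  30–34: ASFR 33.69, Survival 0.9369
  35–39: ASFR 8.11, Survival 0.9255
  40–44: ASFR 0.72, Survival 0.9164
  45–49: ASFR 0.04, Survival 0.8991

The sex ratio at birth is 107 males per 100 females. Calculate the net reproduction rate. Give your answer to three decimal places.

Proportion female at birth = 100 / (100 + 107) = 0.48309.
Weighting each age-specific rate by interval width and survival:
  15–19: 5 × 119.12/1000 × 0.9645 = 0.57446
  20–24: 5 × 170.21/1000 × 0.9545 = 0.81233
  25–29: 5 × 117.33/1000 × 0.9432 = 0.55333
  30–34: 5 × 33.69/1000 × 0.9369 = 0.15782
  35–39: 5 × 8.11/1000 × 0.9255 = 0.03753
  40–44: 5 × 0.72/1000 × 0.9164 = 0.00330
  45–49: 5 × 0.04/1000 × 0.8991 = 0.00018
Sum = 2.13895
NRR = 0.48309 × 2.13895 = 1.03331
NRR > 1, so each generation more than replaces itself.

1.033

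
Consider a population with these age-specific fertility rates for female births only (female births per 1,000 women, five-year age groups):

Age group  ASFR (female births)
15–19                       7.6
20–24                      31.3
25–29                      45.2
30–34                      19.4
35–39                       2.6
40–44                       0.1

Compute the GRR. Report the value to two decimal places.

Sum of female ASFRs = 7.6 + 31.3 + 45.2 + 19.4 + 2.6 + 0.1 = 106.2
GRR = 5 × 106.2 / 1000 = 0.531

0.53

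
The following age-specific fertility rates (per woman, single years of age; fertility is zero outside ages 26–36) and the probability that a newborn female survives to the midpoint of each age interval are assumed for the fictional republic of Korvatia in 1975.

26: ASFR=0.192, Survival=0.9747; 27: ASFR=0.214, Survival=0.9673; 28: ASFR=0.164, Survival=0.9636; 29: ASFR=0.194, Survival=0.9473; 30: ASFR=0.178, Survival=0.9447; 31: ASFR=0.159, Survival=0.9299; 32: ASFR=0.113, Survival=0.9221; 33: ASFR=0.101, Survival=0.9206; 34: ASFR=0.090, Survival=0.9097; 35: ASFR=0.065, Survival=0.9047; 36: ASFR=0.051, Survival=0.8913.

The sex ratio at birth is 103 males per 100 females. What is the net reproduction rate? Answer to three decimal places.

Proportion female at birth = 100 / (100 + 103) = 0.49261.
Each age group contributes 1 × ASFR × survival:
  26: 1 × 0.192 × 0.9747 = 0.18714
  27: 1 × 0.214 × 0.9673 = 0.20700
  28: 1 × 0.164 × 0.9636 = 0.15803
  29: 1 × 0.194 × 0.9473 = 0.18378
  30: 1 × 0.178 × 0.9447 = 0.16816
  31: 1 × 0.159 × 0.9299 = 0.14785
  32: 1 × 0.113 × 0.9221 = 0.10420
  33: 1 × 0.101 × 0.9206 = 0.09298
  34: 1 × 0.090 × 0.9097 = 0.08187
  35: 1 × 0.065 × 0.9047 = 0.05881
  36: 1 × 0.051 × 0.8913 = 0.04546
Sum = 1.43528
NRR = 0.49261 × 1.43528 = 0.70703
NRR < 1, so the cohort does not fully replace itself.

0.707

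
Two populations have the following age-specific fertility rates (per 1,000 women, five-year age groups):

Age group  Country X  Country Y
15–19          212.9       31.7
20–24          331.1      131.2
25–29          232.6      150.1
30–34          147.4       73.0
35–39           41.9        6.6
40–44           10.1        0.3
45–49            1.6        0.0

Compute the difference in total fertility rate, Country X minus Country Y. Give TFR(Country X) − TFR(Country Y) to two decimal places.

Country X:
  Sum of ASFRs = 212.9 + 331.1 + 232.6 + 147.4 + 41.9 + 10.1 + 1.6 = 977.6
  TFR = 5 × 977.6 / 1000 = 4.888
Country Y:
  Sum of ASFRs = 31.7 + 131.2 + 150.1 + 73.0 + 6.6 + 0.3 + 0.0 = 392.9
  TFR = 5 × 392.9 / 1000 = 1.9645
Difference = 4.888 − 1.9645 = 2.9235

2.92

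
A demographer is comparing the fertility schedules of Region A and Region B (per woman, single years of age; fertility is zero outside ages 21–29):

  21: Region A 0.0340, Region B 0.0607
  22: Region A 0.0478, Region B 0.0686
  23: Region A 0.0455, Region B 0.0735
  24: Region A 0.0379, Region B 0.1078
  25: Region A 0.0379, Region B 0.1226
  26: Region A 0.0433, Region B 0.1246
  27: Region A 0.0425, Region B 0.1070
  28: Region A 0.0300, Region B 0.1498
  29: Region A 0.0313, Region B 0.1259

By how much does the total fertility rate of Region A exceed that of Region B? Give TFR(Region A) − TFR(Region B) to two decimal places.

-0.59

Region A:
  Sum of ASFRs = 0.0340 + 0.0478 + 0.0455 + 0.0379 + 0.0379 + 0.0433 + 0.0425 + 0.0300 + 0.0313 = 0.3502
  TFR = 0.3502
Region B:
  Sum of ASFRs = 0.0607 + 0.0686 + 0.0735 + 0.1078 + 0.1226 + 0.1246 + 0.1070 + 0.1498 + 0.1259 = 0.9405
  TFR = 0.9405
Difference = 0.3502 − 0.9405 = -0.5903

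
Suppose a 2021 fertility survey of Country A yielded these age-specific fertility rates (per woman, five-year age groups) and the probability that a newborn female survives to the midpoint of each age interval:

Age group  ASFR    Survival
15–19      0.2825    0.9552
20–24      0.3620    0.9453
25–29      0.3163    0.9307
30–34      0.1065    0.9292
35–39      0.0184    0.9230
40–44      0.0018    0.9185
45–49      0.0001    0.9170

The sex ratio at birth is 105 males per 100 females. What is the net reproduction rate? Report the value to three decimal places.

Proportion female at birth = 100 / (100 + 105) = 0.48780.
Survival-weighted fertility by age (5·fₓ·Sₓ):
  15–19: 5 × 0.2825 × 0.9552 = 1.34922
  20–24: 5 × 0.3620 × 0.9453 = 1.71099
  25–29: 5 × 0.3163 × 0.9307 = 1.47190
  30–34: 5 × 0.1065 × 0.9292 = 0.49480
  35–39: 5 × 0.0184 × 0.9230 = 0.08492
  40–44: 5 × 0.0018 × 0.9185 = 0.00827
  45–49: 5 × 0.0001 × 0.9170 = 0.00046
Sum = 5.12056
NRR = 0.48780 × 5.12056 = 2.49781

2.498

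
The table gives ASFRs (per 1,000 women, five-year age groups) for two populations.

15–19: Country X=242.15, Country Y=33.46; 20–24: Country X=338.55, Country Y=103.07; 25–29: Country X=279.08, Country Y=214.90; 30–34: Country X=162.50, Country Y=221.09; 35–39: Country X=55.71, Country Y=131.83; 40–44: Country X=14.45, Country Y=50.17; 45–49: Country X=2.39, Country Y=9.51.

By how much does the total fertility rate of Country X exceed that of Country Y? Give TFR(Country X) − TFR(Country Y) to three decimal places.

1.654

Country X:
  Sum of ASFRs = 242.15 + 338.55 + 279.08 + 162.50 + 55.71 + 14.45 + 2.39 = 1094.83
  TFR = 5 × 1094.83 / 1000 = 5.47415
Country Y:
  Sum of ASFRs = 33.46 + 103.07 + 214.90 + 221.09 + 131.83 + 50.17 + 9.51 = 764.03
  TFR = 5 × 764.03 / 1000 = 3.82015
Difference = 5.47415 − 3.82015 = 1.654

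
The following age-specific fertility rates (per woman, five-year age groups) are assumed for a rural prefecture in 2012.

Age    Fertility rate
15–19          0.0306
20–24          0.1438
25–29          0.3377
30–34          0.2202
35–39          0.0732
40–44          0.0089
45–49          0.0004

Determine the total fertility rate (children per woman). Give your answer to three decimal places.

4.074

Sum of ASFRs = 0.0306 + 0.1438 + 0.3377 + 0.2202 + 0.0732 + 0.0089 + 0.0004 = 0.8148
TFR = 5 × 0.8148 = 4.074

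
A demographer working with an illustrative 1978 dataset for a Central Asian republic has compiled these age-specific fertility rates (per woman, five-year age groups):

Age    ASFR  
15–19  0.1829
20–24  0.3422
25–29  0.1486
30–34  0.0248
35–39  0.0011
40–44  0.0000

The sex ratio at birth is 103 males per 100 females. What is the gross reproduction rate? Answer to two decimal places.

Proportion female at birth = 100 / (100 + 103) = 0.49261.
Sum of ASFRs = 0.1829 + 0.3422 + 0.1486 + 0.0248 + 0.0011 + 0.0000 = 0.6996
TFR = 5 × 0.6996 = 3.498
GRR = 0.49261 × 3.498 = 1.72315

1.72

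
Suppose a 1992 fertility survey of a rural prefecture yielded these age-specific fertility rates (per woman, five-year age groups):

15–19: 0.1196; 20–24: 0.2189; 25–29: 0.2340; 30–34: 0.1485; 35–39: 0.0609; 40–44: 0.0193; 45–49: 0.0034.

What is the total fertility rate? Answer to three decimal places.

Sum of ASFRs = 0.1196 + 0.2189 + 0.2340 + 0.1485 + 0.0609 + 0.0193 + 0.0034 = 0.8046
TFR = 5 × 0.8046 = 4.023

4.023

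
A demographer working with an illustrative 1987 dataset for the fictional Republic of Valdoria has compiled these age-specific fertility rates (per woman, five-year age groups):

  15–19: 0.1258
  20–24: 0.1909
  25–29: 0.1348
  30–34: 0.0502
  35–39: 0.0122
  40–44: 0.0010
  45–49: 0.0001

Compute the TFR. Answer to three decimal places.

Sum of ASFRs = 0.1258 + 0.1909 + 0.1348 + 0.0502 + 0.0122 + 0.0010 + 0.0001 = 0.5150
TFR = 5 × 0.5150 = 2.575

2.575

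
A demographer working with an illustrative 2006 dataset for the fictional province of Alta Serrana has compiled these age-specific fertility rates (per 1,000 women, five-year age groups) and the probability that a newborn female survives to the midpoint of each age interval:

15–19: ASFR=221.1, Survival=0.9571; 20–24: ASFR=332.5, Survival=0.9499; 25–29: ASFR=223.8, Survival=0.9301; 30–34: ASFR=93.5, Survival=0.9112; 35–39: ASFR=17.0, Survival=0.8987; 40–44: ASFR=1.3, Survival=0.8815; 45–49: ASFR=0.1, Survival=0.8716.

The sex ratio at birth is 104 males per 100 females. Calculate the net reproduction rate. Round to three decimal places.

Proportion female at birth = 100 / (100 + 104) = 0.49020.
Survival-weighted fertility by age (5·fₓ·Sₓ):
  15–19: 5 × 221.1/1000 × 0.9571 = 1.05807
  20–24: 5 × 332.5/1000 × 0.9499 = 1.57921
  25–29: 5 × 223.8/1000 × 0.9301 = 1.04078
  30–34: 5 × 93.5/1000 × 0.9112 = 0.42599
  35–39: 5 × 17.0/1000 × 0.8987 = 0.07639
  40–44: 5 × 1.3/1000 × 0.8815 = 0.00573
  45–49: 5 × 0.1/1000 × 0.8716 = 0.00044
Sum = 4.18661
NRR = 0.49020 × 4.18661 = 2.05228
NRR > 1, so each generation more than replaces itself.

2.052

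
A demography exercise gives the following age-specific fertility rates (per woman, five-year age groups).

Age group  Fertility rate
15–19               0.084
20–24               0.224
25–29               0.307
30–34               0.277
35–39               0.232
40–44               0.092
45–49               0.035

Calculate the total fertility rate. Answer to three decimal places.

6.255

Sum of ASFRs = 0.084 + 0.224 + 0.307 + 0.277 + 0.232 + 0.092 + 0.035 = 1.251
TFR = 5 × 1.251 = 6.255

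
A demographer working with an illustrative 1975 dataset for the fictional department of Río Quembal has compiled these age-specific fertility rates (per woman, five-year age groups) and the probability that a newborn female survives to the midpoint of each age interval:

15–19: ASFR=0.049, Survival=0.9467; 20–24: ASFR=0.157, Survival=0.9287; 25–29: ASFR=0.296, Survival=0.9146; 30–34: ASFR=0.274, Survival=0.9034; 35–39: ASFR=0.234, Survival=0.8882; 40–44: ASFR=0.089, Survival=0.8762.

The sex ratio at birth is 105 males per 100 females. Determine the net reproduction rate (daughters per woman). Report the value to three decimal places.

2.430

Proportion female at birth = 100 / (100 + 105) = 0.48780.
Each age group contributes 5 × ASFR × survival:
  15–19: 5 × 0.049 × 0.9467 = 0.23194
  20–24: 5 × 0.157 × 0.9287 = 0.72903
  25–29: 5 × 0.296 × 0.9146 = 1.35361
  30–34: 5 × 0.274 × 0.9034 = 1.23766
  35–39: 5 × 0.234 × 0.8882 = 1.03919
  40–44: 5 × 0.089 × 0.8762 = 0.38991
Sum = 4.98134
NRR = 0.48780 × 4.98134 = 2.42990
An NRR exceeding 1 indicates intrinsic growth under these rates.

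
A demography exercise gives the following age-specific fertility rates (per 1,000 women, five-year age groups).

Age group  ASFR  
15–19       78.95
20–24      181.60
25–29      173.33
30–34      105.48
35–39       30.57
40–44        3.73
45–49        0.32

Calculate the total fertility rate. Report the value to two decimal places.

Sum of ASFRs = 78.95 + 181.60 + 173.33 + 105.48 + 30.57 + 3.73 + 0.32 = 573.98
TFR = 5 × 573.98 / 1000 = 2.8699

2.87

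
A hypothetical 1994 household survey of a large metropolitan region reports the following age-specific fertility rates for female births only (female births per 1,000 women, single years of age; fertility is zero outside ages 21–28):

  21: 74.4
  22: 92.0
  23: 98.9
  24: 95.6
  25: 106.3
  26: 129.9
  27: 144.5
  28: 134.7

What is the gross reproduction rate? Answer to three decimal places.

0.876

Sum of female ASFRs = 74.4 + 92.0 + 98.9 + 95.6 + 106.3 + 129.9 + 144.5 + 134.7 = 876.3
GRR = 876.3 / 1000 = 0.8763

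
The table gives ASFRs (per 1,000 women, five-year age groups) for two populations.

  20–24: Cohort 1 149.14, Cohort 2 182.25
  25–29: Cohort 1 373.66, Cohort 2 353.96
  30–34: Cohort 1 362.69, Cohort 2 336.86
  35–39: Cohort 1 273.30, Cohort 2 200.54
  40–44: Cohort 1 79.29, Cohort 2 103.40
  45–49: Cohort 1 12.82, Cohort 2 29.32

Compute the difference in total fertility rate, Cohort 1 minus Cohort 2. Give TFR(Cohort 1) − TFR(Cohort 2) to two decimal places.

Cohort 1:
  Sum of ASFRs = 149.14 + 373.66 + 362.69 + 273.30 + 79.29 + 12.82 = 1250.90
  TFR = 5 × 1250.90 / 1000 = 6.2545
Cohort 2:
  Sum of ASFRs = 182.25 + 353.96 + 336.86 + 200.54 + 103.40 + 29.32 = 1206.33
  TFR = 5 × 1206.33 / 1000 = 6.03165
Difference = 6.2545 − 6.03165 = 0.22285

0.22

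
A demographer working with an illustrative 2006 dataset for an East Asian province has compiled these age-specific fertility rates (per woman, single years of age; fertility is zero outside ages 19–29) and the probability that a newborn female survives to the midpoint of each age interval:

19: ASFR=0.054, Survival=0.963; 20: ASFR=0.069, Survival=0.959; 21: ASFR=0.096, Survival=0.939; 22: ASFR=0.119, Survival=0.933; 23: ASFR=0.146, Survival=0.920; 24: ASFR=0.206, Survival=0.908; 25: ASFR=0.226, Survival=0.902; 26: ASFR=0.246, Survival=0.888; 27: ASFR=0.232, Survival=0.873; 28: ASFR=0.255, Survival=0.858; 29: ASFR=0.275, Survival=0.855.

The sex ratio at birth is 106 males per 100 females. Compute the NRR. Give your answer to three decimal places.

0.835

Proportion female at birth = 100 / (100 + 106) = 0.48544.
Per-age-group product (1 × ASFR × survival probability):
  19: 1 × 0.054 × 0.963 = 0.05200
  20: 1 × 0.069 × 0.959 = 0.06617
  21: 1 × 0.096 × 0.939 = 0.09014
  22: 1 × 0.119 × 0.933 = 0.11103
  23: 1 × 0.146 × 0.920 = 0.13432
  24: 1 × 0.206 × 0.908 = 0.18705
  25: 1 × 0.226 × 0.902 = 0.20385
  26: 1 × 0.246 × 0.888 = 0.21845
  27: 1 × 0.232 × 0.873 = 0.20254
  28: 1 × 0.255 × 0.858 = 0.21879
  29: 1 × 0.275 × 0.855 = 0.23513
Sum = 1.71947
NRR = 0.48544 × 1.71947 = 0.83470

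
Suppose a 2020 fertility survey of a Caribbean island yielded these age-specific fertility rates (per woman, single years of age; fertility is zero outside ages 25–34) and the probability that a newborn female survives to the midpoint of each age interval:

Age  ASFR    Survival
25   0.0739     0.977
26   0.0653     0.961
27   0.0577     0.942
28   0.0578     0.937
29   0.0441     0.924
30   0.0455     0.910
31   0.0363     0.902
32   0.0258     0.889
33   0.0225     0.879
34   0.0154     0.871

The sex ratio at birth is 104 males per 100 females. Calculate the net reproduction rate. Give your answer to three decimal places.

Proportion female at birth = 100 / (100 + 104) = 0.49020.
Each age group contributes 1 × ASFR × survival:
  25: 1 × 0.0739 × 0.977 = 0.07220
  26: 1 × 0.0653 × 0.961 = 0.06275
  27: 1 × 0.0577 × 0.942 = 0.05435
  28: 1 × 0.0578 × 0.937 = 0.05416
  29: 1 × 0.0441 × 0.924 = 0.04075
  30: 1 × 0.0455 × 0.910 = 0.04141
  31: 1 × 0.0363 × 0.902 = 0.03274
  32: 1 × 0.0258 × 0.889 = 0.02294
  33: 1 × 0.0225 × 0.879 = 0.01978
  34: 1 × 0.0154 × 0.871 = 0.01341
Sum = 0.41449
NRR = 0.49020 × 0.41449 = 0.20318

0.203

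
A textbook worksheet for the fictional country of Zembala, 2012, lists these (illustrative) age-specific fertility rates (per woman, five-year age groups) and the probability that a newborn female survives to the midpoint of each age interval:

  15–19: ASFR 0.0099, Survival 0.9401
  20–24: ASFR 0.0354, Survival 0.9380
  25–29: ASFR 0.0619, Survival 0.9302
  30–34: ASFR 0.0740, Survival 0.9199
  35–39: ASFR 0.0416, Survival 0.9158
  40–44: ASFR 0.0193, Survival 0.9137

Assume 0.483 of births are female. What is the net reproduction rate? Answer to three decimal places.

Proportion female at birth = 0.483.
Survival-weighted fertility by age (5·fₓ·Sₓ):
  15–19: 5 × 0.0099 × 0.9401 = 0.04653
  20–24: 5 × 0.0354 × 0.9380 = 0.16603
  25–29: 5 × 0.0619 × 0.9302 = 0.28790
  30–34: 5 × 0.0740 × 0.9199 = 0.34036
  35–39: 5 × 0.0416 × 0.9158 = 0.19049
  40–44: 5 × 0.0193 × 0.9137 = 0.08817
Sum = 1.11948
NRR = 0.483 × 1.11948 = 0.54071

0.541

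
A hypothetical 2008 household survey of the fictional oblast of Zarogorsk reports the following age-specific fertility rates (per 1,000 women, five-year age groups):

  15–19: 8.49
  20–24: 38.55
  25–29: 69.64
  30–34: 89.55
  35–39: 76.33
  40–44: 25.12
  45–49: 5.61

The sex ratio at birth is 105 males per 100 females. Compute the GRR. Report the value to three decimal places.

0.764

Proportion female at birth = 100 / (100 + 105) = 0.48780.
Sum of ASFRs = 8.49 + 38.55 + 69.64 + 89.55 + 76.33 + 25.12 + 5.61 = 313.29
TFR = 5 × 313.29 / 1000 = 1.56645
GRR = 0.48780 × 1.56645 = 0.76411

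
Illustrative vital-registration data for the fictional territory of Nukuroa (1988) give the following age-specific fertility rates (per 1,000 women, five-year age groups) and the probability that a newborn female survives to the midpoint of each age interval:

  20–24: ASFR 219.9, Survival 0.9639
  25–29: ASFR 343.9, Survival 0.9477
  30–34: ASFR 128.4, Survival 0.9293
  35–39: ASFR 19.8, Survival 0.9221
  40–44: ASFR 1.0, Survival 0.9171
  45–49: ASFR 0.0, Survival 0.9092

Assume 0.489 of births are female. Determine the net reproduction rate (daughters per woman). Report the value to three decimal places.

Proportion female at birth = 0.489.
Weighting each age-specific rate by interval width and survival:
  20–24: 5 × 219.9/1000 × 0.9639 = 1.05981
  25–29: 5 × 343.9/1000 × 0.9477 = 1.62957
  30–34: 5 × 128.4/1000 × 0.9293 = 0.59661
  35–39: 5 × 19.8/1000 × 0.9221 = 0.09129
  40–44: 5 × 1.0/1000 × 0.9171 = 0.00459
  45–49: 5 × 0.0/1000 × 0.9092 = 0.00000
Sum = 3.38187
NRR = 0.489 × 3.38187 = 1.65373

1.654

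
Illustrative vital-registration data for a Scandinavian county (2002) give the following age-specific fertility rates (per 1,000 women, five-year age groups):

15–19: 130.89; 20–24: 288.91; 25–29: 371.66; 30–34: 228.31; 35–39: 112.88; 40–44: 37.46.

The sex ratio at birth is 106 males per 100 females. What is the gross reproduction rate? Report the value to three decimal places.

2.840

Proportion female at birth = 100 / (100 + 106) = 0.48544.
Sum of ASFRs = 130.89 + 288.91 + 371.66 + 228.31 + 112.88 + 37.46 = 1170.11
TFR = 5 × 1170.11 / 1000 = 5.85055
GRR = 0.48544 × 5.85055 = 2.84009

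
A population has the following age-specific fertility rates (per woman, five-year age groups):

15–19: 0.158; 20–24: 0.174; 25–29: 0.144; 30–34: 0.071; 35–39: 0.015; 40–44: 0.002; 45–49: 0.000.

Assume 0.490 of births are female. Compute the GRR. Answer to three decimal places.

1.382

Proportion female at birth = 0.490.
Sum of ASFRs = 0.158 + 0.174 + 0.144 + 0.071 + 0.015 + 0.002 + 0.000 = 0.564
TFR = 5 × 0.564 = 2.82
GRR = 0.490 × 2.82 = 1.38180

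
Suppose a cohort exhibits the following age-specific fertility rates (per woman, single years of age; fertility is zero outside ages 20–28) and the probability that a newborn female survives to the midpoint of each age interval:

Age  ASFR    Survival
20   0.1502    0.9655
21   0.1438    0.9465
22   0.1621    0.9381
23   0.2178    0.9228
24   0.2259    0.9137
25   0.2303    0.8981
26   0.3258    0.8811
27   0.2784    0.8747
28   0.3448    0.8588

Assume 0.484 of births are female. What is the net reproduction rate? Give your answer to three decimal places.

Proportion female at birth = 0.484.
Each age group contributes 1 × ASFR × survival:
  20: 1 × 0.1502 × 0.9655 = 0.14502
  21: 1 × 0.1438 × 0.9465 = 0.13611
  22: 1 × 0.1621 × 0.9381 = 0.15207
  23: 1 × 0.2178 × 0.9228 = 0.20099
  24: 1 × 0.2259 × 0.9137 = 0.20640
  25: 1 × 0.2303 × 0.8981 = 0.20683
  26: 1 × 0.3258 × 0.8811 = 0.28706
  27: 1 × 0.2784 × 0.8747 = 0.24352
  28: 1 × 0.3448 × 0.8588 = 0.29611
Sum = 1.87411
NRR = 0.484 × 1.87411 = 0.90707

0.907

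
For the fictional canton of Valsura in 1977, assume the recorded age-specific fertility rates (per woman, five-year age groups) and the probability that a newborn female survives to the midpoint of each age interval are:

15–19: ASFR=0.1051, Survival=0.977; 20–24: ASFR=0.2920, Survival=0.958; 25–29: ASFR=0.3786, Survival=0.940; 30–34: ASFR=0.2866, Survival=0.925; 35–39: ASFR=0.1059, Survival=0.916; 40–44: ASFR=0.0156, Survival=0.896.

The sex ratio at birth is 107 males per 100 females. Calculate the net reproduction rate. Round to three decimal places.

2.692

Proportion female at birth = 100 / (100 + 107) = 0.48309.
Survival-weighted fertility by age (5·fₓ·Sₓ):
  15–19: 5 × 0.1051 × 0.977 = 0.51341
  20–24: 5 × 0.2920 × 0.958 = 1.39868
  25–29: 5 × 0.3786 × 0.940 = 1.77942
  30–34: 5 × 0.2866 × 0.925 = 1.32553
  35–39: 5 × 0.1059 × 0.916 = 0.48502
  40–44: 5 × 0.0156 × 0.896 = 0.06989
Sum = 5.57195
NRR = 0.48309 × 5.57195 = 2.69175
NRR > 1, so each generation more than replaces itself.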